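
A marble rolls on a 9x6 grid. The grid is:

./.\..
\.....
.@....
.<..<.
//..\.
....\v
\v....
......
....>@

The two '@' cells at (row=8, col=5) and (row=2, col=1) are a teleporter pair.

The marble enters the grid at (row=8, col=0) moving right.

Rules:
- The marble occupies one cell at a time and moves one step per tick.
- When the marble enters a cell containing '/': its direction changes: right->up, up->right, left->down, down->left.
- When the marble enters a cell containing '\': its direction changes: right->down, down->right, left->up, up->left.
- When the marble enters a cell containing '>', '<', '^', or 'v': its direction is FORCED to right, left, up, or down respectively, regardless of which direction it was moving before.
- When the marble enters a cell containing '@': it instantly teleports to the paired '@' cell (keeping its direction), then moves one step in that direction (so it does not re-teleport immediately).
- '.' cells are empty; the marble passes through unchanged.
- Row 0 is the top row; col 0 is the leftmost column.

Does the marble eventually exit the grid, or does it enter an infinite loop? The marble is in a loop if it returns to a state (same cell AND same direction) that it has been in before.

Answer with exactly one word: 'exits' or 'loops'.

Step 1: enter (8,0), '.' pass, move right to (8,1)
Step 2: enter (8,1), '.' pass, move right to (8,2)
Step 3: enter (8,2), '.' pass, move right to (8,3)
Step 4: enter (8,3), '.' pass, move right to (8,4)
Step 5: enter (8,4), '>' forces right->right, move right to (8,5)
Step 6: enter (8,5), '@' teleport (8,5)->(2,1), also enter (2,1), move right to (2,2)
Step 7: enter (2,2), '.' pass, move right to (2,3)
Step 8: enter (2,3), '.' pass, move right to (2,4)
Step 9: enter (2,4), '.' pass, move right to (2,5)
Step 10: enter (2,5), '.' pass, move right to (2,6)
Step 11: at (2,6) — EXIT via right edge, pos 2

Answer: exits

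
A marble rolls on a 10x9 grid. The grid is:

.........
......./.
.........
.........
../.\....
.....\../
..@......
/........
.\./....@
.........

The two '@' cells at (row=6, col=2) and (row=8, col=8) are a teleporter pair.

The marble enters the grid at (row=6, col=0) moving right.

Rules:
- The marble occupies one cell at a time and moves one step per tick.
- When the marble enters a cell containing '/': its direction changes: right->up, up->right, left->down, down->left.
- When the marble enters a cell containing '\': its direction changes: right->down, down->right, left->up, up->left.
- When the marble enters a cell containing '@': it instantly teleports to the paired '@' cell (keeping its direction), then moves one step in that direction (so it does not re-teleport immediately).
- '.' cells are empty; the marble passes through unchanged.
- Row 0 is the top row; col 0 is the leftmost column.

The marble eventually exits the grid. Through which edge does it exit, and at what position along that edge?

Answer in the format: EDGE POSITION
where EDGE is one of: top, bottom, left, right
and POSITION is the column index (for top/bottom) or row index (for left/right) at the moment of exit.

Answer: right 8

Derivation:
Step 1: enter (6,0), '.' pass, move right to (6,1)
Step 2: enter (6,1), '.' pass, move right to (6,2)
Step 3: enter (6,2), '@' teleport (6,2)->(8,8), also enter (8,8), move right to (8,9)
Step 4: at (8,9) — EXIT via right edge, pos 8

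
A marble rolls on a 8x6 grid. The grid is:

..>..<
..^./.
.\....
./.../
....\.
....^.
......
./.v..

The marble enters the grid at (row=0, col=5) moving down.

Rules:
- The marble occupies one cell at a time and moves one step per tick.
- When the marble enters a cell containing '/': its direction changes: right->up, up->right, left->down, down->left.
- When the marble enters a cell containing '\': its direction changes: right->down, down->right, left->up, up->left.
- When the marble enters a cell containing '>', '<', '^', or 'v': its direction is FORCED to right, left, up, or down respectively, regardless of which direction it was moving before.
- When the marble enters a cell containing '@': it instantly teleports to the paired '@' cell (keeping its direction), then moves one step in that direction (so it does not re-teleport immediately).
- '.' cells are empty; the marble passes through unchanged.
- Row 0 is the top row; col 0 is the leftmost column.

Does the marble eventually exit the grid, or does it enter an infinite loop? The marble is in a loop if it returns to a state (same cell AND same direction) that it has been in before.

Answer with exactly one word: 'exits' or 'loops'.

Answer: loops

Derivation:
Step 1: enter (0,5), '<' forces down->left, move left to (0,4)
Step 2: enter (0,4), '.' pass, move left to (0,3)
Step 3: enter (0,3), '.' pass, move left to (0,2)
Step 4: enter (0,2), '>' forces left->right, move right to (0,3)
Step 5: enter (0,3), '.' pass, move right to (0,4)
Step 6: enter (0,4), '.' pass, move right to (0,5)
Step 7: enter (0,5), '<' forces right->left, move left to (0,4)
Step 8: at (0,4) dir=left — LOOP DETECTED (seen before)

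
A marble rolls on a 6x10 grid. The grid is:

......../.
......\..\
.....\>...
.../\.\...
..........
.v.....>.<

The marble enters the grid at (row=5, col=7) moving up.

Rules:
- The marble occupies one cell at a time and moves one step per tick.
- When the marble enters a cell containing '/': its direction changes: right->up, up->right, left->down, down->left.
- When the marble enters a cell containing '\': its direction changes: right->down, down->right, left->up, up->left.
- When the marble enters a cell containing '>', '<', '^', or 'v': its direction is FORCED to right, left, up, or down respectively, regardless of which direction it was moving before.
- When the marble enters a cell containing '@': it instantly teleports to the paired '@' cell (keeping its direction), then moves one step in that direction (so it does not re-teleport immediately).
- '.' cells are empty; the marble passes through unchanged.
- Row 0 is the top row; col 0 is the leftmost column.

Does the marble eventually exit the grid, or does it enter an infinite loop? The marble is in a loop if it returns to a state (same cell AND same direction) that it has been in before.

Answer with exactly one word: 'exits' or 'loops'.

Step 1: enter (5,7), '>' forces up->right, move right to (5,8)
Step 2: enter (5,8), '.' pass, move right to (5,9)
Step 3: enter (5,9), '<' forces right->left, move left to (5,8)
Step 4: enter (5,8), '.' pass, move left to (5,7)
Step 5: enter (5,7), '>' forces left->right, move right to (5,8)
Step 6: at (5,8) dir=right — LOOP DETECTED (seen before)

Answer: loops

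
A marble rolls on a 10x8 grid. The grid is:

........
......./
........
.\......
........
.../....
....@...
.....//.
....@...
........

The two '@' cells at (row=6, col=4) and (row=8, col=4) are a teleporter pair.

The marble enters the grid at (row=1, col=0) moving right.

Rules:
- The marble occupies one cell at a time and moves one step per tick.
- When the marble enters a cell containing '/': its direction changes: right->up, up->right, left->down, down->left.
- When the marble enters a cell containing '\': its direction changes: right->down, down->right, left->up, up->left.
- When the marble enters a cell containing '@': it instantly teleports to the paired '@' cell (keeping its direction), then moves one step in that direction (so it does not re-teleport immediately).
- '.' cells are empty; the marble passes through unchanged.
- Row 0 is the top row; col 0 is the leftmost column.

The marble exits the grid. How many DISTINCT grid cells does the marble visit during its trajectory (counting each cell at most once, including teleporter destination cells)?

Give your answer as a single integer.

Step 1: enter (1,0), '.' pass, move right to (1,1)
Step 2: enter (1,1), '.' pass, move right to (1,2)
Step 3: enter (1,2), '.' pass, move right to (1,3)
Step 4: enter (1,3), '.' pass, move right to (1,4)
Step 5: enter (1,4), '.' pass, move right to (1,5)
Step 6: enter (1,5), '.' pass, move right to (1,6)
Step 7: enter (1,6), '.' pass, move right to (1,7)
Step 8: enter (1,7), '/' deflects right->up, move up to (0,7)
Step 9: enter (0,7), '.' pass, move up to (-1,7)
Step 10: at (-1,7) — EXIT via top edge, pos 7
Distinct cells visited: 9 (path length 9)

Answer: 9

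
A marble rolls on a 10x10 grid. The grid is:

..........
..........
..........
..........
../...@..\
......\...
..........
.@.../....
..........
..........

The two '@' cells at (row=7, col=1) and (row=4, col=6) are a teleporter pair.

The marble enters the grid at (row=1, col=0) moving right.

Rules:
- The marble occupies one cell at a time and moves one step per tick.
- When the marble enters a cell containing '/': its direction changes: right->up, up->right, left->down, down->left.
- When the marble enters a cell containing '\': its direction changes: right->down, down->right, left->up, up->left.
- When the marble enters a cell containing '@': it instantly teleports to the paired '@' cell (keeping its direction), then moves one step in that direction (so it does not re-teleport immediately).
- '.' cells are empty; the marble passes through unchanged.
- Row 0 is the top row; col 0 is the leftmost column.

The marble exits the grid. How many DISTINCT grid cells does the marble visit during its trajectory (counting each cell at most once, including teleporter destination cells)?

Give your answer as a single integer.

Step 1: enter (1,0), '.' pass, move right to (1,1)
Step 2: enter (1,1), '.' pass, move right to (1,2)
Step 3: enter (1,2), '.' pass, move right to (1,3)
Step 4: enter (1,3), '.' pass, move right to (1,4)
Step 5: enter (1,4), '.' pass, move right to (1,5)
Step 6: enter (1,5), '.' pass, move right to (1,6)
Step 7: enter (1,6), '.' pass, move right to (1,7)
Step 8: enter (1,7), '.' pass, move right to (1,8)
Step 9: enter (1,8), '.' pass, move right to (1,9)
Step 10: enter (1,9), '.' pass, move right to (1,10)
Step 11: at (1,10) — EXIT via right edge, pos 1
Distinct cells visited: 10 (path length 10)

Answer: 10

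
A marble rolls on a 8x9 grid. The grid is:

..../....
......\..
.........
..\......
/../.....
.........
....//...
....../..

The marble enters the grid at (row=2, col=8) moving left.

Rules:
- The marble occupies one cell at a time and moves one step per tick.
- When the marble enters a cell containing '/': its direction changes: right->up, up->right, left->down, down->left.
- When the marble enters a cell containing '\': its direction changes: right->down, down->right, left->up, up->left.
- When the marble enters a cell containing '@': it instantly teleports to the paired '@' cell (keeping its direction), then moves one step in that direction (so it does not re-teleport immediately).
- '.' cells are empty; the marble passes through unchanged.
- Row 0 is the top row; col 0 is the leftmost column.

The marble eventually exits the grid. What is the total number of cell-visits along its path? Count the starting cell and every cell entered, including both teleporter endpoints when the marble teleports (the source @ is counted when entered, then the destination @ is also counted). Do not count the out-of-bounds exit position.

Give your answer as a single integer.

Step 1: enter (2,8), '.' pass, move left to (2,7)
Step 2: enter (2,7), '.' pass, move left to (2,6)
Step 3: enter (2,6), '.' pass, move left to (2,5)
Step 4: enter (2,5), '.' pass, move left to (2,4)
Step 5: enter (2,4), '.' pass, move left to (2,3)
Step 6: enter (2,3), '.' pass, move left to (2,2)
Step 7: enter (2,2), '.' pass, move left to (2,1)
Step 8: enter (2,1), '.' pass, move left to (2,0)
Step 9: enter (2,0), '.' pass, move left to (2,-1)
Step 10: at (2,-1) — EXIT via left edge, pos 2
Path length (cell visits): 9

Answer: 9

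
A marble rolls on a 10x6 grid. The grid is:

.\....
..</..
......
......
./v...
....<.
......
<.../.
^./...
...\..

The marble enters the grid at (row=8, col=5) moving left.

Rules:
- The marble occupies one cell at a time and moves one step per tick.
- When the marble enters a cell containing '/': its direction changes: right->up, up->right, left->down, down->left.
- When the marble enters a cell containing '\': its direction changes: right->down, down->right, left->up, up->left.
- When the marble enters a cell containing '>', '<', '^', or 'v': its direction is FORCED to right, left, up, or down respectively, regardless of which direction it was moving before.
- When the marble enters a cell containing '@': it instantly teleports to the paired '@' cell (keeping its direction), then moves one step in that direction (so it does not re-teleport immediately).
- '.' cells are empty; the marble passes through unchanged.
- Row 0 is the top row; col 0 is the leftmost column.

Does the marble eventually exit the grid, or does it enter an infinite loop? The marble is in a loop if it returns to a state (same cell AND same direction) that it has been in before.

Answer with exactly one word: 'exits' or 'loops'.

Step 1: enter (8,5), '.' pass, move left to (8,4)
Step 2: enter (8,4), '.' pass, move left to (8,3)
Step 3: enter (8,3), '.' pass, move left to (8,2)
Step 4: enter (8,2), '/' deflects left->down, move down to (9,2)
Step 5: enter (9,2), '.' pass, move down to (10,2)
Step 6: at (10,2) — EXIT via bottom edge, pos 2

Answer: exits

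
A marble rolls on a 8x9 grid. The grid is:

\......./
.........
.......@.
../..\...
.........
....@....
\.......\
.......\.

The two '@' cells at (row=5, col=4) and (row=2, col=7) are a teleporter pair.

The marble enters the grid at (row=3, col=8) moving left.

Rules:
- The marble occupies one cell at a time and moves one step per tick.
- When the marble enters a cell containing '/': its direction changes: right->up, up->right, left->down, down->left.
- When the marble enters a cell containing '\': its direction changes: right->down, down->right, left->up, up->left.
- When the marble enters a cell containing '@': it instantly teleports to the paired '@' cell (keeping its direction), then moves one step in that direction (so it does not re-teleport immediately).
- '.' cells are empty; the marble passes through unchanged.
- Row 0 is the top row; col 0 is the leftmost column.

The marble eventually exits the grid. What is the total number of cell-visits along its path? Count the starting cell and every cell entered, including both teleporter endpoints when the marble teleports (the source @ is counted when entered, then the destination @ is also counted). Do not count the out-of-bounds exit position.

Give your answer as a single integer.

Step 1: enter (3,8), '.' pass, move left to (3,7)
Step 2: enter (3,7), '.' pass, move left to (3,6)
Step 3: enter (3,6), '.' pass, move left to (3,5)
Step 4: enter (3,5), '\' deflects left->up, move up to (2,5)
Step 5: enter (2,5), '.' pass, move up to (1,5)
Step 6: enter (1,5), '.' pass, move up to (0,5)
Step 7: enter (0,5), '.' pass, move up to (-1,5)
Step 8: at (-1,5) — EXIT via top edge, pos 5
Path length (cell visits): 7

Answer: 7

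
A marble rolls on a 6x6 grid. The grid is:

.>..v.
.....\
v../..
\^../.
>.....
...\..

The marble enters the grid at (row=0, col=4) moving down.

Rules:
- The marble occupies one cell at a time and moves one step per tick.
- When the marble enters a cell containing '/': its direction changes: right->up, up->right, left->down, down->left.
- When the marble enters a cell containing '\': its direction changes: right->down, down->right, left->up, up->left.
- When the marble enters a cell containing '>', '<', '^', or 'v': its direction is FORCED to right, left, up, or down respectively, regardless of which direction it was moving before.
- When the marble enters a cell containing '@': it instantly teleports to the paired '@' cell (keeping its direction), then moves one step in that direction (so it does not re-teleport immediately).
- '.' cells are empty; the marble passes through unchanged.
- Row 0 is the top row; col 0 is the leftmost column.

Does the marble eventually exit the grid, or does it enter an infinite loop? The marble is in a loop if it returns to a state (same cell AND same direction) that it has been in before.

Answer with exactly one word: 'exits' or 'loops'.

Answer: loops

Derivation:
Step 1: enter (0,4), 'v' forces down->down, move down to (1,4)
Step 2: enter (1,4), '.' pass, move down to (2,4)
Step 3: enter (2,4), '.' pass, move down to (3,4)
Step 4: enter (3,4), '/' deflects down->left, move left to (3,3)
Step 5: enter (3,3), '.' pass, move left to (3,2)
Step 6: enter (3,2), '.' pass, move left to (3,1)
Step 7: enter (3,1), '^' forces left->up, move up to (2,1)
Step 8: enter (2,1), '.' pass, move up to (1,1)
Step 9: enter (1,1), '.' pass, move up to (0,1)
Step 10: enter (0,1), '>' forces up->right, move right to (0,2)
Step 11: enter (0,2), '.' pass, move right to (0,3)
Step 12: enter (0,3), '.' pass, move right to (0,4)
Step 13: enter (0,4), 'v' forces right->down, move down to (1,4)
Step 14: at (1,4) dir=down — LOOP DETECTED (seen before)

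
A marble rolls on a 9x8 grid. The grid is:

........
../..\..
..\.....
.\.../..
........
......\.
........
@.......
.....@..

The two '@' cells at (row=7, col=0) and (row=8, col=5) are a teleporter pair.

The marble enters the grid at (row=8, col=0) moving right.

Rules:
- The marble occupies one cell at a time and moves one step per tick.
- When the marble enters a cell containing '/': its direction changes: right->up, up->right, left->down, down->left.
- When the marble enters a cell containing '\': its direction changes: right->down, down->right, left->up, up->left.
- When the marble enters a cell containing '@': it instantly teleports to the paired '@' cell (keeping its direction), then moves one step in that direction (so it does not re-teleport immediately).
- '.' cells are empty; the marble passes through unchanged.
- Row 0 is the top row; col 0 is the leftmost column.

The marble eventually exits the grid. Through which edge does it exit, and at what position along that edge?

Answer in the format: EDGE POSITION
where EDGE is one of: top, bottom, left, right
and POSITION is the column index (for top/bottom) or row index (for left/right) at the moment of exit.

Step 1: enter (8,0), '.' pass, move right to (8,1)
Step 2: enter (8,1), '.' pass, move right to (8,2)
Step 3: enter (8,2), '.' pass, move right to (8,3)
Step 4: enter (8,3), '.' pass, move right to (8,4)
Step 5: enter (8,4), '.' pass, move right to (8,5)
Step 6: enter (8,5), '@' teleport (8,5)->(7,0), also enter (7,0), move right to (7,1)
Step 7: enter (7,1), '.' pass, move right to (7,2)
Step 8: enter (7,2), '.' pass, move right to (7,3)
Step 9: enter (7,3), '.' pass, move right to (7,4)
Step 10: enter (7,4), '.' pass, move right to (7,5)
Step 11: enter (7,5), '.' pass, move right to (7,6)
Step 12: enter (7,6), '.' pass, move right to (7,7)
Step 13: enter (7,7), '.' pass, move right to (7,8)
Step 14: at (7,8) — EXIT via right edge, pos 7

Answer: right 7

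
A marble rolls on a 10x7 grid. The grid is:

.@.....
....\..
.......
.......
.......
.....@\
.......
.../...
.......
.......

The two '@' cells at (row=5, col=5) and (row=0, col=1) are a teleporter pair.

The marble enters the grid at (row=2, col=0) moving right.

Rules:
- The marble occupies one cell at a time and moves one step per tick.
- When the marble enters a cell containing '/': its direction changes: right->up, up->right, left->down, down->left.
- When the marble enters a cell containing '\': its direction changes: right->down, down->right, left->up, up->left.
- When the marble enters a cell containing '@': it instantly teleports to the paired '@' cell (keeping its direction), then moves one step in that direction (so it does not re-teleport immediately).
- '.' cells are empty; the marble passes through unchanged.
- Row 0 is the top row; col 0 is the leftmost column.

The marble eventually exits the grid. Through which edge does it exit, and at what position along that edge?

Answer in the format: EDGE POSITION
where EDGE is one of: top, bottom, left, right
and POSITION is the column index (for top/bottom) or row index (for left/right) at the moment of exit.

Answer: right 2

Derivation:
Step 1: enter (2,0), '.' pass, move right to (2,1)
Step 2: enter (2,1), '.' pass, move right to (2,2)
Step 3: enter (2,2), '.' pass, move right to (2,3)
Step 4: enter (2,3), '.' pass, move right to (2,4)
Step 5: enter (2,4), '.' pass, move right to (2,5)
Step 6: enter (2,5), '.' pass, move right to (2,6)
Step 7: enter (2,6), '.' pass, move right to (2,7)
Step 8: at (2,7) — EXIT via right edge, pos 2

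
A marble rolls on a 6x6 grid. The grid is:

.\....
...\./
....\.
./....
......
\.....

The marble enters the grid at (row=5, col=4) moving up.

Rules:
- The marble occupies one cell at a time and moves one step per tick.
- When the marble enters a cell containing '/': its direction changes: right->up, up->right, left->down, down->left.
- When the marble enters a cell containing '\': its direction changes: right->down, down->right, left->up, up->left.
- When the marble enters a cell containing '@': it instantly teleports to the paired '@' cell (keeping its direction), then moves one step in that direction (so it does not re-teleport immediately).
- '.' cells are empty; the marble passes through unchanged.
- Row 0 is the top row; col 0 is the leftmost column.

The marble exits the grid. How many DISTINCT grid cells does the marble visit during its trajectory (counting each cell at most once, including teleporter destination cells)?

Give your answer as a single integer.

Answer: 8

Derivation:
Step 1: enter (5,4), '.' pass, move up to (4,4)
Step 2: enter (4,4), '.' pass, move up to (3,4)
Step 3: enter (3,4), '.' pass, move up to (2,4)
Step 4: enter (2,4), '\' deflects up->left, move left to (2,3)
Step 5: enter (2,3), '.' pass, move left to (2,2)
Step 6: enter (2,2), '.' pass, move left to (2,1)
Step 7: enter (2,1), '.' pass, move left to (2,0)
Step 8: enter (2,0), '.' pass, move left to (2,-1)
Step 9: at (2,-1) — EXIT via left edge, pos 2
Distinct cells visited: 8 (path length 8)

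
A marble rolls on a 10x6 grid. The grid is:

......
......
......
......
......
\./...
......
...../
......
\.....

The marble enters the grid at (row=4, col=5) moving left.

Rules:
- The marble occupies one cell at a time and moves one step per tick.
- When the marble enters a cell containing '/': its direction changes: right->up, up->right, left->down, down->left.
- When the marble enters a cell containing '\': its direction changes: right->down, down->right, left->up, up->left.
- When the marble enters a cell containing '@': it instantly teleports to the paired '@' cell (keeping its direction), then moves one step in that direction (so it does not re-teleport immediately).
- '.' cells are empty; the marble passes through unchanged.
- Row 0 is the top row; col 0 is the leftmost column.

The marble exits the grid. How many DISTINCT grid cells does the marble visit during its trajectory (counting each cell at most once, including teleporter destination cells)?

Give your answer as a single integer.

Answer: 6

Derivation:
Step 1: enter (4,5), '.' pass, move left to (4,4)
Step 2: enter (4,4), '.' pass, move left to (4,3)
Step 3: enter (4,3), '.' pass, move left to (4,2)
Step 4: enter (4,2), '.' pass, move left to (4,1)
Step 5: enter (4,1), '.' pass, move left to (4,0)
Step 6: enter (4,0), '.' pass, move left to (4,-1)
Step 7: at (4,-1) — EXIT via left edge, pos 4
Distinct cells visited: 6 (path length 6)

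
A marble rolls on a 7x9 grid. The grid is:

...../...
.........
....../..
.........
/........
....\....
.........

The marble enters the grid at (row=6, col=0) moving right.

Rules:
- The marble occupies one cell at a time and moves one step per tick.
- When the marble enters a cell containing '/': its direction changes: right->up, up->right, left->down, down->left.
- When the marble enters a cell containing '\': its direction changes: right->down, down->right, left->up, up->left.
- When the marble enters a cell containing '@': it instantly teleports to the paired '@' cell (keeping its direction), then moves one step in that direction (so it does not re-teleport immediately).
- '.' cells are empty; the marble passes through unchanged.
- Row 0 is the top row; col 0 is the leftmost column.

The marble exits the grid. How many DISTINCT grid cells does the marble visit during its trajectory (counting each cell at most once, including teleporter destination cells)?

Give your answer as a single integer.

Step 1: enter (6,0), '.' pass, move right to (6,1)
Step 2: enter (6,1), '.' pass, move right to (6,2)
Step 3: enter (6,2), '.' pass, move right to (6,3)
Step 4: enter (6,3), '.' pass, move right to (6,4)
Step 5: enter (6,4), '.' pass, move right to (6,5)
Step 6: enter (6,5), '.' pass, move right to (6,6)
Step 7: enter (6,6), '.' pass, move right to (6,7)
Step 8: enter (6,7), '.' pass, move right to (6,8)
Step 9: enter (6,8), '.' pass, move right to (6,9)
Step 10: at (6,9) — EXIT via right edge, pos 6
Distinct cells visited: 9 (path length 9)

Answer: 9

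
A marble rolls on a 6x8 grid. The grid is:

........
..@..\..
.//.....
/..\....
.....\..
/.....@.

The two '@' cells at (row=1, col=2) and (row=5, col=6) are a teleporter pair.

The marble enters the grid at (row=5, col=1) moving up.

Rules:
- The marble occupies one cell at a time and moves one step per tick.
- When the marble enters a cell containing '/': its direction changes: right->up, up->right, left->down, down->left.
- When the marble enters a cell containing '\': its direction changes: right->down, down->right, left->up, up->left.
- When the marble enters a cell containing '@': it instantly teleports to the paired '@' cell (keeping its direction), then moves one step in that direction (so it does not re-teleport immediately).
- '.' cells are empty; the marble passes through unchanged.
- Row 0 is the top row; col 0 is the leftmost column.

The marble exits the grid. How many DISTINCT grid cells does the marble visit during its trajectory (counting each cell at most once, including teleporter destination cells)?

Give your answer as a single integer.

Answer: 12

Derivation:
Step 1: enter (5,1), '.' pass, move up to (4,1)
Step 2: enter (4,1), '.' pass, move up to (3,1)
Step 3: enter (3,1), '.' pass, move up to (2,1)
Step 4: enter (2,1), '/' deflects up->right, move right to (2,2)
Step 5: enter (2,2), '/' deflects right->up, move up to (1,2)
Step 6: enter (1,2), '@' teleport (1,2)->(5,6), also enter (5,6), move up to (4,6)
Step 7: enter (4,6), '.' pass, move up to (3,6)
Step 8: enter (3,6), '.' pass, move up to (2,6)
Step 9: enter (2,6), '.' pass, move up to (1,6)
Step 10: enter (1,6), '.' pass, move up to (0,6)
Step 11: enter (0,6), '.' pass, move up to (-1,6)
Step 12: at (-1,6) — EXIT via top edge, pos 6
Distinct cells visited: 12 (path length 12)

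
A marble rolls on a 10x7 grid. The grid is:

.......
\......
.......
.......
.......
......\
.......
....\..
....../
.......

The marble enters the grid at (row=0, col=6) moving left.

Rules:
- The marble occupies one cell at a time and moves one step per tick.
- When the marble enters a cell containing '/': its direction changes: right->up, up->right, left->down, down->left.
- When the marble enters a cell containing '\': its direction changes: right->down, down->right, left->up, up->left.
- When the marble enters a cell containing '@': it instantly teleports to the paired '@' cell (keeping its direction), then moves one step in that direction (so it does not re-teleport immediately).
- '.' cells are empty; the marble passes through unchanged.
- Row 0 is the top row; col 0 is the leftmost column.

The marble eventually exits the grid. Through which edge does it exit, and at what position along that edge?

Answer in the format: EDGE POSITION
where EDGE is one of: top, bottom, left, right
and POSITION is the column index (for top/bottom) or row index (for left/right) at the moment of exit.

Answer: left 0

Derivation:
Step 1: enter (0,6), '.' pass, move left to (0,5)
Step 2: enter (0,5), '.' pass, move left to (0,4)
Step 3: enter (0,4), '.' pass, move left to (0,3)
Step 4: enter (0,3), '.' pass, move left to (0,2)
Step 5: enter (0,2), '.' pass, move left to (0,1)
Step 6: enter (0,1), '.' pass, move left to (0,0)
Step 7: enter (0,0), '.' pass, move left to (0,-1)
Step 8: at (0,-1) — EXIT via left edge, pos 0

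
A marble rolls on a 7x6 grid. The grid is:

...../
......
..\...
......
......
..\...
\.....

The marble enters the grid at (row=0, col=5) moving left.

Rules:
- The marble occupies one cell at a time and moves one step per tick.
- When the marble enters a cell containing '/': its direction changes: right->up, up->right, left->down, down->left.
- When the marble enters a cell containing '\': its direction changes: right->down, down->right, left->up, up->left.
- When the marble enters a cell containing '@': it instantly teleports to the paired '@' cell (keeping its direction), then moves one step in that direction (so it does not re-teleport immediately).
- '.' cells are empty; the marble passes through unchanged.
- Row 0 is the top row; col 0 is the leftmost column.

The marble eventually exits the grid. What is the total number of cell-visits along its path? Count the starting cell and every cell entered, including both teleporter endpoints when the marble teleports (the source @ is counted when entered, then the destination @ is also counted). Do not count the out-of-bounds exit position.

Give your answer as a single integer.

Answer: 7

Derivation:
Step 1: enter (0,5), '/' deflects left->down, move down to (1,5)
Step 2: enter (1,5), '.' pass, move down to (2,5)
Step 3: enter (2,5), '.' pass, move down to (3,5)
Step 4: enter (3,5), '.' pass, move down to (4,5)
Step 5: enter (4,5), '.' pass, move down to (5,5)
Step 6: enter (5,5), '.' pass, move down to (6,5)
Step 7: enter (6,5), '.' pass, move down to (7,5)
Step 8: at (7,5) — EXIT via bottom edge, pos 5
Path length (cell visits): 7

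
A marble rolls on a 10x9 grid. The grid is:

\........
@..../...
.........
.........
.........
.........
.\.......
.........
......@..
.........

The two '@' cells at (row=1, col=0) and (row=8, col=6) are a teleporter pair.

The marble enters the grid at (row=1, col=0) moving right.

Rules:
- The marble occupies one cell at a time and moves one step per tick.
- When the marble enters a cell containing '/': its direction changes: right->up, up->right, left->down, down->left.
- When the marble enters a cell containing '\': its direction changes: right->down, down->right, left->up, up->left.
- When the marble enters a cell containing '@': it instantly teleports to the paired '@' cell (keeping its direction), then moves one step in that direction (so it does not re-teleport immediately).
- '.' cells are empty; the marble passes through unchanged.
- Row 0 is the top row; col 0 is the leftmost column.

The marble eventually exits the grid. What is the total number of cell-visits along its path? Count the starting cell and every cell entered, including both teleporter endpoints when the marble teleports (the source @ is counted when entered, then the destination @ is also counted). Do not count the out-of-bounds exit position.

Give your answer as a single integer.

Step 1: enter (1,0), '@' teleport (1,0)->(8,6), also enter (8,6), move right to (8,7)
Step 2: enter (8,7), '.' pass, move right to (8,8)
Step 3: enter (8,8), '.' pass, move right to (8,9)
Step 4: at (8,9) — EXIT via right edge, pos 8
Path length (cell visits): 4

Answer: 4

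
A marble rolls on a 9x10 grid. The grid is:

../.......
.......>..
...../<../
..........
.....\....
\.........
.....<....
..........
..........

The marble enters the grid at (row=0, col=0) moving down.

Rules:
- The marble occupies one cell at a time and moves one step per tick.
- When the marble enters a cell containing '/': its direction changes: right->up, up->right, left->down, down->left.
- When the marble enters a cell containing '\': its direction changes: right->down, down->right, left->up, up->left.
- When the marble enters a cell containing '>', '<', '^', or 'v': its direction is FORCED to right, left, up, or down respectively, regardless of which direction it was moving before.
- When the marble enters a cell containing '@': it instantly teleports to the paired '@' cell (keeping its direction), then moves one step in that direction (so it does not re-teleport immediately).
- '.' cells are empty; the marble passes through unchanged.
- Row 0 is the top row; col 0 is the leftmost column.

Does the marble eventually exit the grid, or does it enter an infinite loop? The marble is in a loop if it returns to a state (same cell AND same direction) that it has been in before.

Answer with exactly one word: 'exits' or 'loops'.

Answer: exits

Derivation:
Step 1: enter (0,0), '.' pass, move down to (1,0)
Step 2: enter (1,0), '.' pass, move down to (2,0)
Step 3: enter (2,0), '.' pass, move down to (3,0)
Step 4: enter (3,0), '.' pass, move down to (4,0)
Step 5: enter (4,0), '.' pass, move down to (5,0)
Step 6: enter (5,0), '\' deflects down->right, move right to (5,1)
Step 7: enter (5,1), '.' pass, move right to (5,2)
Step 8: enter (5,2), '.' pass, move right to (5,3)
Step 9: enter (5,3), '.' pass, move right to (5,4)
Step 10: enter (5,4), '.' pass, move right to (5,5)
Step 11: enter (5,5), '.' pass, move right to (5,6)
Step 12: enter (5,6), '.' pass, move right to (5,7)
Step 13: enter (5,7), '.' pass, move right to (5,8)
Step 14: enter (5,8), '.' pass, move right to (5,9)
Step 15: enter (5,9), '.' pass, move right to (5,10)
Step 16: at (5,10) — EXIT via right edge, pos 5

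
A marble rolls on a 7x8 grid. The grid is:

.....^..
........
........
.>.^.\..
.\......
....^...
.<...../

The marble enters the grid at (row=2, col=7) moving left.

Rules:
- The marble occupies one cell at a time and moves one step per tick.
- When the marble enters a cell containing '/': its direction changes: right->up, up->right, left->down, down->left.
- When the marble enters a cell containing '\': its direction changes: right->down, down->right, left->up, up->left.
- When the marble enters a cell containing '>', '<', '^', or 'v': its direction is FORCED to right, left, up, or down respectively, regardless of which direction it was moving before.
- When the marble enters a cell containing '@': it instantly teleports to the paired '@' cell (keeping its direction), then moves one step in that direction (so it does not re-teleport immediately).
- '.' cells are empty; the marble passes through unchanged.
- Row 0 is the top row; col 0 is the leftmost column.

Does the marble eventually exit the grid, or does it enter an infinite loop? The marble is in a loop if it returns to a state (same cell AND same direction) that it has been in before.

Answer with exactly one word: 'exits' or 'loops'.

Answer: exits

Derivation:
Step 1: enter (2,7), '.' pass, move left to (2,6)
Step 2: enter (2,6), '.' pass, move left to (2,5)
Step 3: enter (2,5), '.' pass, move left to (2,4)
Step 4: enter (2,4), '.' pass, move left to (2,3)
Step 5: enter (2,3), '.' pass, move left to (2,2)
Step 6: enter (2,2), '.' pass, move left to (2,1)
Step 7: enter (2,1), '.' pass, move left to (2,0)
Step 8: enter (2,0), '.' pass, move left to (2,-1)
Step 9: at (2,-1) — EXIT via left edge, pos 2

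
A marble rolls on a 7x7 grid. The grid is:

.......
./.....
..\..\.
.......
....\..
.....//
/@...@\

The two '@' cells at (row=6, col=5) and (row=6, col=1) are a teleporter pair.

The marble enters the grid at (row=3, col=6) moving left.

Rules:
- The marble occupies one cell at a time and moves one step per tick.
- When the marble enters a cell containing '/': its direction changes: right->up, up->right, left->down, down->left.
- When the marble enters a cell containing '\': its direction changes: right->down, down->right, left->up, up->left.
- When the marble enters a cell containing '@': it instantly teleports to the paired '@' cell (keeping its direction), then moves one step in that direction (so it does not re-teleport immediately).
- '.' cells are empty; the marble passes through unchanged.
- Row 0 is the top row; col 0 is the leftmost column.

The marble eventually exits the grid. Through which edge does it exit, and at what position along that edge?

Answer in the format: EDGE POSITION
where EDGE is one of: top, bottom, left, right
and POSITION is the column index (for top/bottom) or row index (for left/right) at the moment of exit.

Answer: left 3

Derivation:
Step 1: enter (3,6), '.' pass, move left to (3,5)
Step 2: enter (3,5), '.' pass, move left to (3,4)
Step 3: enter (3,4), '.' pass, move left to (3,3)
Step 4: enter (3,3), '.' pass, move left to (3,2)
Step 5: enter (3,2), '.' pass, move left to (3,1)
Step 6: enter (3,1), '.' pass, move left to (3,0)
Step 7: enter (3,0), '.' pass, move left to (3,-1)
Step 8: at (3,-1) — EXIT via left edge, pos 3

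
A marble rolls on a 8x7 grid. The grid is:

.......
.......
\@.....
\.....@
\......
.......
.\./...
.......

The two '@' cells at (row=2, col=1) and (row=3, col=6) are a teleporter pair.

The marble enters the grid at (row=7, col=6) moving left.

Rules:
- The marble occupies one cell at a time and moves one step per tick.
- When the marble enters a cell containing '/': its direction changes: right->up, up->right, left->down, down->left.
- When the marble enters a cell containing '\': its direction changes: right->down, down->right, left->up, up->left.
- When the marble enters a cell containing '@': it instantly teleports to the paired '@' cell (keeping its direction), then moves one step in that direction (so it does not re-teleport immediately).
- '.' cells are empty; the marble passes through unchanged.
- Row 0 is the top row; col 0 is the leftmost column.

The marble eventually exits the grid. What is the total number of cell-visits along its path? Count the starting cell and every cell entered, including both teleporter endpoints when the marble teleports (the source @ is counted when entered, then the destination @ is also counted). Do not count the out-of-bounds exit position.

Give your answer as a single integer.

Step 1: enter (7,6), '.' pass, move left to (7,5)
Step 2: enter (7,5), '.' pass, move left to (7,4)
Step 3: enter (7,4), '.' pass, move left to (7,3)
Step 4: enter (7,3), '.' pass, move left to (7,2)
Step 5: enter (7,2), '.' pass, move left to (7,1)
Step 6: enter (7,1), '.' pass, move left to (7,0)
Step 7: enter (7,0), '.' pass, move left to (7,-1)
Step 8: at (7,-1) — EXIT via left edge, pos 7
Path length (cell visits): 7

Answer: 7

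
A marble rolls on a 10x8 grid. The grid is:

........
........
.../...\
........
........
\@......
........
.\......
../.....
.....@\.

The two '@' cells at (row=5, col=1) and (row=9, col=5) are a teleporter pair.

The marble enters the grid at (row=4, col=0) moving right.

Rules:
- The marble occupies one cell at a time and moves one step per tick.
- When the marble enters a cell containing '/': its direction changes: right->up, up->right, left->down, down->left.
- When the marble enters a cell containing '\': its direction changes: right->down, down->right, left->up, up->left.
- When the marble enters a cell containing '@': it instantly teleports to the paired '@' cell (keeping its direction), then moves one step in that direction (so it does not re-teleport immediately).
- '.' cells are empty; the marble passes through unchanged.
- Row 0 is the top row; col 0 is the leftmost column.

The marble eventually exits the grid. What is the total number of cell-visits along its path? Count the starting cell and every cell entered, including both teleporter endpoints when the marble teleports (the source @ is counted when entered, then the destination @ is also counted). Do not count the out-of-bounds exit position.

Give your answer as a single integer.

Answer: 8

Derivation:
Step 1: enter (4,0), '.' pass, move right to (4,1)
Step 2: enter (4,1), '.' pass, move right to (4,2)
Step 3: enter (4,2), '.' pass, move right to (4,3)
Step 4: enter (4,3), '.' pass, move right to (4,4)
Step 5: enter (4,4), '.' pass, move right to (4,5)
Step 6: enter (4,5), '.' pass, move right to (4,6)
Step 7: enter (4,6), '.' pass, move right to (4,7)
Step 8: enter (4,7), '.' pass, move right to (4,8)
Step 9: at (4,8) — EXIT via right edge, pos 4
Path length (cell visits): 8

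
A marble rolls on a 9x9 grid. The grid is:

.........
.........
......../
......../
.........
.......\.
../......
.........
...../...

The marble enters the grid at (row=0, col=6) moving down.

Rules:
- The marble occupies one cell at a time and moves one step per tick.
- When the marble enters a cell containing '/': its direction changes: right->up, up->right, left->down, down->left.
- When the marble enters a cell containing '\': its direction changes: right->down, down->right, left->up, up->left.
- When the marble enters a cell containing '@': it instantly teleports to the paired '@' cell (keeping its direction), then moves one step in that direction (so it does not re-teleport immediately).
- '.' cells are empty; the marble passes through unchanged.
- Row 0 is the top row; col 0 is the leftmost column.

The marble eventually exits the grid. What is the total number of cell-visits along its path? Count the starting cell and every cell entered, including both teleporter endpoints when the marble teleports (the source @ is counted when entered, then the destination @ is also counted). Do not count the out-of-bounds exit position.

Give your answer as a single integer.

Step 1: enter (0,6), '.' pass, move down to (1,6)
Step 2: enter (1,6), '.' pass, move down to (2,6)
Step 3: enter (2,6), '.' pass, move down to (3,6)
Step 4: enter (3,6), '.' pass, move down to (4,6)
Step 5: enter (4,6), '.' pass, move down to (5,6)
Step 6: enter (5,6), '.' pass, move down to (6,6)
Step 7: enter (6,6), '.' pass, move down to (7,6)
Step 8: enter (7,6), '.' pass, move down to (8,6)
Step 9: enter (8,6), '.' pass, move down to (9,6)
Step 10: at (9,6) — EXIT via bottom edge, pos 6
Path length (cell visits): 9

Answer: 9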